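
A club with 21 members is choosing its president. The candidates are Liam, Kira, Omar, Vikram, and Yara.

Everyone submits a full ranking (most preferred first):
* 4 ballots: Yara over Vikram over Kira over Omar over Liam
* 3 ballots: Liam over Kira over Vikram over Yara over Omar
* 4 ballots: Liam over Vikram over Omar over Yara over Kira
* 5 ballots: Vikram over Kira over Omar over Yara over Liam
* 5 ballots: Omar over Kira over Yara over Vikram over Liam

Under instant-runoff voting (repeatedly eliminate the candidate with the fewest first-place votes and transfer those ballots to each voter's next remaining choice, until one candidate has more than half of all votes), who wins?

Round 1: Liam 7, Kira 0, Omar 5, Vikram 5, Yara 4. Kira eliminated.
Round 2: Liam 7, Omar 5, Vikram 5, Yara 4. Yara eliminated.
Round 3: Liam 7, Omar 5, Vikram 9. Omar eliminated.
Round 4: Liam 7, Vikram 14. Vikram has a majority (≥11).

Vikram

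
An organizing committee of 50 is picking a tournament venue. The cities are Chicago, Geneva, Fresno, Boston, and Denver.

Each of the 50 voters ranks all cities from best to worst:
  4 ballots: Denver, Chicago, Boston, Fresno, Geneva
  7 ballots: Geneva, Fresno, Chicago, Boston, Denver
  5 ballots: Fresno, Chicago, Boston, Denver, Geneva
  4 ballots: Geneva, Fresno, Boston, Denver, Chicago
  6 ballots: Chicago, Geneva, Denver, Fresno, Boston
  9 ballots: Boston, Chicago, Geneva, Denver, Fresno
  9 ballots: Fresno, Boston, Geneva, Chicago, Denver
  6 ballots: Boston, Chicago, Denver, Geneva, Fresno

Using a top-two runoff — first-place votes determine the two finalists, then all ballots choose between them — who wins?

Round 1 first-place votes: Chicago 6, Geneva 11, Fresno 14, Boston 15, Denver 4. Boston and Fresno advance.
Runoff: Boston is ranked above Fresno on 19 ballots, Fresno above Boston on 31.

Fresno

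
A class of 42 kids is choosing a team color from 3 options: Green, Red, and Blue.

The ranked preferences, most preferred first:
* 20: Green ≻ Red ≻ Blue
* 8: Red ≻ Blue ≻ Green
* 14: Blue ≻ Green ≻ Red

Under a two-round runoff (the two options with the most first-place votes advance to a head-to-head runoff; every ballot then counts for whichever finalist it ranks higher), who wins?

Blue

Round 1 first-place votes: Green 20, Red 8, Blue 14. Green and Blue advance.
Runoff: Green is ranked above Blue on 20 ballots, Blue above Green on 22.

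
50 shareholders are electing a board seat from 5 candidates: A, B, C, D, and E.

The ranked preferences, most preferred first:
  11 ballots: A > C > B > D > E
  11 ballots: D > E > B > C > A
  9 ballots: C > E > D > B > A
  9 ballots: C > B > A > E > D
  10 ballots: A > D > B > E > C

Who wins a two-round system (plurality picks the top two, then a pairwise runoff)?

C

Round 1 first-place votes: A 21, B 0, C 18, D 11, E 0. A and C advance.
Runoff: A is ranked above C on 21 ballots, C above A on 29.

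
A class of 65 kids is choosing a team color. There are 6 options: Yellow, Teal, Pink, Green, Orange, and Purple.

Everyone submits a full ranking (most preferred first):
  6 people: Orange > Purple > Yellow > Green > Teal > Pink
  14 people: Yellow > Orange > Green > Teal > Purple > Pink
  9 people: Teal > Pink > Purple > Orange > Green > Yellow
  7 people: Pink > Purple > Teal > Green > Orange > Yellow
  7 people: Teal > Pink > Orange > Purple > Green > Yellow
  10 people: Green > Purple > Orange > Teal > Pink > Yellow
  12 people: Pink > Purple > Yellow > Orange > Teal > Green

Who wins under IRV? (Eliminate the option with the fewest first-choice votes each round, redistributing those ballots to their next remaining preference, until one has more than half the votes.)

Round 1: Yellow 14, Teal 16, Pink 19, Green 10, Orange 6, Purple 0. Purple eliminated.
Round 2: Yellow 14, Teal 16, Pink 19, Green 10, Orange 6. Orange eliminated.
Round 3: Yellow 20, Teal 16, Pink 19, Green 10. Green eliminated.
Round 4: Yellow 20, Teal 26, Pink 19. Pink eliminated.
Round 5: Yellow 32, Teal 33. Teal has a majority (≥33).

Teal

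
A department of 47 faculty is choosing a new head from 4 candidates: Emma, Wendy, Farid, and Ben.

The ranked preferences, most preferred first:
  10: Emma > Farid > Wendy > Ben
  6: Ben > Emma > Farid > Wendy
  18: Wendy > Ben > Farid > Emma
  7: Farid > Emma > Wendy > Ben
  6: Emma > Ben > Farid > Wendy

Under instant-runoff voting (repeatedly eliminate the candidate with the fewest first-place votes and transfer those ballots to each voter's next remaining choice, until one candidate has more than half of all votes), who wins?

Round 1: Emma 16, Wendy 18, Farid 7, Ben 6. Ben eliminated.
Round 2: Emma 22, Wendy 18, Farid 7. Farid eliminated.
Round 3: Emma 29, Wendy 18. Emma has a majority (≥24).

Emma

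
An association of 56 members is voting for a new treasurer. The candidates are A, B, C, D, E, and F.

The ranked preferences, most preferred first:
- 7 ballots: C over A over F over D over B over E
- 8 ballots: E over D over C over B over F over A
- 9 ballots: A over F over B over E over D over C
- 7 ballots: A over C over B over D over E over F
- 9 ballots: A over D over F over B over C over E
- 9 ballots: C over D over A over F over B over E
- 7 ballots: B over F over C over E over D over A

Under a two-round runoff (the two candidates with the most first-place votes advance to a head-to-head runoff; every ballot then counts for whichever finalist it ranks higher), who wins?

Round 1 first-place votes: A 25, B 7, C 16, D 0, E 8, F 0. A and C advance.
Runoff: A is ranked above C on 25 ballots, C above A on 31.

C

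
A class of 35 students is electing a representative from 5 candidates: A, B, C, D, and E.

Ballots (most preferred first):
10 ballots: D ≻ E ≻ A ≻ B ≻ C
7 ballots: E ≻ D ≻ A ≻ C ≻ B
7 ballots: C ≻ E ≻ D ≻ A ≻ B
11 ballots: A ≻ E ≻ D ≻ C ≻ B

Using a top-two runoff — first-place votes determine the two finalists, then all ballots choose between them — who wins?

D

Round 1 first-place votes: A 11, B 0, C 7, D 10, E 7. A and D advance.
Runoff: A is ranked above D on 11 ballots, D above A on 24.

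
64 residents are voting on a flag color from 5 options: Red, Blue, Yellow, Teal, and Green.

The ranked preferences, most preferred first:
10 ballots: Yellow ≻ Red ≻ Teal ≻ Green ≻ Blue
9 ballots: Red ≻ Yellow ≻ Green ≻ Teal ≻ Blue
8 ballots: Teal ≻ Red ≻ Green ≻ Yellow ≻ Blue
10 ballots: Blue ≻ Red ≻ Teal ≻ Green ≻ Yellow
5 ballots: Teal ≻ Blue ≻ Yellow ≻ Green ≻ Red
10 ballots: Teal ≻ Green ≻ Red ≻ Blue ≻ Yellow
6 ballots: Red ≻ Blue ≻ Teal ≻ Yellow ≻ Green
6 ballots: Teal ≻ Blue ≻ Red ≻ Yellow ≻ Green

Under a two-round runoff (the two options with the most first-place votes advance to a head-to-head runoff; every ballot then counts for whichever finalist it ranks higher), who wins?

Red

Round 1 first-place votes: Red 15, Blue 10, Yellow 10, Teal 29, Green 0. Teal and Red advance.
Runoff: Teal is ranked above Red on 29 ballots, Red above Teal on 35.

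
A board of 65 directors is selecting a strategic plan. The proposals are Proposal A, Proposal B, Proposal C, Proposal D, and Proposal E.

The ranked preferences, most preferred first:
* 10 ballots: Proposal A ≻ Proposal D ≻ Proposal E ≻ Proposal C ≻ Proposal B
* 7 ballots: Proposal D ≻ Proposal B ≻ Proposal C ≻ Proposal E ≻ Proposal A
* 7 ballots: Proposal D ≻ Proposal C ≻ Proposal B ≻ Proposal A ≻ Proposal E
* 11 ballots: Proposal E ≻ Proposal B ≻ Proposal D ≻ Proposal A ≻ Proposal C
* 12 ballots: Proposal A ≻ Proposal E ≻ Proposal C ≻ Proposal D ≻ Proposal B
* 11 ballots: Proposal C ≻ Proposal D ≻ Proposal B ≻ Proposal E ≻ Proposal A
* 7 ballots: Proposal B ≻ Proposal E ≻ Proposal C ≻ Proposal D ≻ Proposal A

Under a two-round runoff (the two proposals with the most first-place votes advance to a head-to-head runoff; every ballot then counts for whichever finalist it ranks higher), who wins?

Proposal D

Round 1 first-place votes: Proposal A 22, Proposal B 7, Proposal C 11, Proposal D 14, Proposal E 11. Proposal A and Proposal D advance.
Runoff: Proposal A is ranked above Proposal D on 22 ballots, Proposal D above Proposal A on 43.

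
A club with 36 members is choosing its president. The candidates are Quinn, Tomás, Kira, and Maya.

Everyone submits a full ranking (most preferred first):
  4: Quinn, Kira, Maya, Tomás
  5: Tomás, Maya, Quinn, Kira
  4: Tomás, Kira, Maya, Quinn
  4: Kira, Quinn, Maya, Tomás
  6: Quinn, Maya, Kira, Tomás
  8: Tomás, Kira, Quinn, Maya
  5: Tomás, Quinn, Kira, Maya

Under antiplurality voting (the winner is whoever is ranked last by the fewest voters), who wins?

Quinn

Last-place votes: Quinn 4, Tomás 14, Kira 5, Maya 13.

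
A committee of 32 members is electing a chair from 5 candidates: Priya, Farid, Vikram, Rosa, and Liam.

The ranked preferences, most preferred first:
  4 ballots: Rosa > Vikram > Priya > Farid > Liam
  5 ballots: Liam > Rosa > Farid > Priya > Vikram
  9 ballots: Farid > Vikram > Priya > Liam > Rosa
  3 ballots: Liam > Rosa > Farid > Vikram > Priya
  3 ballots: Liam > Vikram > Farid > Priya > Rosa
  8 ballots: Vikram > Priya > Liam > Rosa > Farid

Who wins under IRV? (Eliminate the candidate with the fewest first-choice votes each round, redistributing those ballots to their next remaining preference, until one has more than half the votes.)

Vikram

Round 1: Priya 0, Farid 9, Vikram 8, Rosa 4, Liam 11. Priya eliminated.
Round 2: Farid 9, Vikram 8, Rosa 4, Liam 11. Rosa eliminated.
Round 3: Farid 9, Vikram 12, Liam 11. Farid eliminated.
Round 4: Vikram 21, Liam 11. Vikram has a majority (≥17).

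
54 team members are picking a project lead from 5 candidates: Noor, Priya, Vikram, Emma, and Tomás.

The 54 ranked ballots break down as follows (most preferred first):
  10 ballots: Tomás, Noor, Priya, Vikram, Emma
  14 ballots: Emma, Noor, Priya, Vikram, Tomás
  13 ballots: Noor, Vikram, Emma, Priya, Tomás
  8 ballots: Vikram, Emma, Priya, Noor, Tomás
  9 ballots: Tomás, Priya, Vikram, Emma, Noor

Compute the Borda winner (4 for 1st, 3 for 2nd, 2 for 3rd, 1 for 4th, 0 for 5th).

Noor

Noor: 10×3 + 14×3 + 13×4 + 8×1 + 9×0 = 132
Priya: 10×2 + 14×2 + 13×1 + 8×2 + 9×3 = 104
Vikram: 10×1 + 14×1 + 13×3 + 8×4 + 9×2 = 113
Emma: 10×0 + 14×4 + 13×2 + 8×3 + 9×1 = 115
Tomás: 10×4 + 14×0 + 13×0 + 8×0 + 9×4 = 76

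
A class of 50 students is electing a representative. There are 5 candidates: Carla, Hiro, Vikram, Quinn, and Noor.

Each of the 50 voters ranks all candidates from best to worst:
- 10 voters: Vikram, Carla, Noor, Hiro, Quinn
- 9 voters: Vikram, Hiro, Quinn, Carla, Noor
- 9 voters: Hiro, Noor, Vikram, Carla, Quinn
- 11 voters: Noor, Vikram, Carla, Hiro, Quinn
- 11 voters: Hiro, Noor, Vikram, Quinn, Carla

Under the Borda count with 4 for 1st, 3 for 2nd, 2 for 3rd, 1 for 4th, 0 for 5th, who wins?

Vikram

Carla: 10×3 + 9×1 + 9×1 + 11×2 + 11×0 = 70
Hiro: 10×1 + 9×3 + 9×4 + 11×1 + 11×4 = 128
Vikram: 10×4 + 9×4 + 9×2 + 11×3 + 11×2 = 149
Quinn: 10×0 + 9×2 + 9×0 + 11×0 + 11×1 = 29
Noor: 10×2 + 9×0 + 9×3 + 11×4 + 11×3 = 124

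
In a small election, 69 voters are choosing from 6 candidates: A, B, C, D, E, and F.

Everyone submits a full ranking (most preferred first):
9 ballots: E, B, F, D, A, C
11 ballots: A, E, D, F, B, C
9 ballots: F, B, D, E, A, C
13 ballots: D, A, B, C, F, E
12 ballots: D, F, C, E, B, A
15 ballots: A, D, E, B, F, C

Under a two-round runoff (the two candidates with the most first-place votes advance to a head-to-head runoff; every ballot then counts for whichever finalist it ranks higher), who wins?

Round 1 first-place votes: A 26, B 0, C 0, D 25, E 9, F 9. A and D advance.
Runoff: A is ranked above D on 26 ballots, D above A on 43.

D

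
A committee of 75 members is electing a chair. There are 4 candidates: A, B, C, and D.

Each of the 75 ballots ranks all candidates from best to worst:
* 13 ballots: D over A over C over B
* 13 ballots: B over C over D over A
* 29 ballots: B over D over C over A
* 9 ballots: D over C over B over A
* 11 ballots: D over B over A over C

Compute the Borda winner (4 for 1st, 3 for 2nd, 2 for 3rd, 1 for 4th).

D

A: 13×3 + 13×1 + 29×1 + 9×1 + 11×2 = 112
B: 13×1 + 13×4 + 29×4 + 9×2 + 11×3 = 232
C: 13×2 + 13×3 + 29×2 + 9×3 + 11×1 = 161
D: 13×4 + 13×2 + 29×3 + 9×4 + 11×4 = 245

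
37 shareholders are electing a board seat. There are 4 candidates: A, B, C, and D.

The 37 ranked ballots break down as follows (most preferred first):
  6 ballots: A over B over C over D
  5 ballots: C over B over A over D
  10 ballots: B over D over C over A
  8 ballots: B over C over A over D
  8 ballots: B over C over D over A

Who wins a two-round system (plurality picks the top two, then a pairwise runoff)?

B

Round 1 first-place votes: A 6, B 26, C 5, D 0. B and A advance.
Runoff: B is ranked above A on 31 ballots, A above B on 6.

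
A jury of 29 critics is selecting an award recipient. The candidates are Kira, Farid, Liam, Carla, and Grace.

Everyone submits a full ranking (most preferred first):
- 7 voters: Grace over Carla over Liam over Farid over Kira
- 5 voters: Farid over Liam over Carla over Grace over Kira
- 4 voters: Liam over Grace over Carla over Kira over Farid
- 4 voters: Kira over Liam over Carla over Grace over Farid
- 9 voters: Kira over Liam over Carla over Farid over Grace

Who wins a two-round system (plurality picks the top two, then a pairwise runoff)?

Round 1 first-place votes: Kira 13, Farid 5, Liam 4, Carla 0, Grace 7. Kira and Grace advance.
Runoff: Kira is ranked above Grace on 13 ballots, Grace above Kira on 16.

Grace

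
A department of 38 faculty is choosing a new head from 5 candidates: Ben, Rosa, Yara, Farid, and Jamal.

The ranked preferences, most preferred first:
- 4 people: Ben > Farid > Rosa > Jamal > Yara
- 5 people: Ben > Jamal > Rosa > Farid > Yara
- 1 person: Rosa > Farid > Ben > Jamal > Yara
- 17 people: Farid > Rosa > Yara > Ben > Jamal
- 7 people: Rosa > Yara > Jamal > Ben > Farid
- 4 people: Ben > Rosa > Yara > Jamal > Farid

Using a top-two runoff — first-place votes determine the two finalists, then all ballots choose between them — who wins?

Ben

Round 1 first-place votes: Ben 13, Rosa 8, Yara 0, Farid 17, Jamal 0. Farid and Ben advance.
Runoff: Farid is ranked above Ben on 18 ballots, Ben above Farid on 20.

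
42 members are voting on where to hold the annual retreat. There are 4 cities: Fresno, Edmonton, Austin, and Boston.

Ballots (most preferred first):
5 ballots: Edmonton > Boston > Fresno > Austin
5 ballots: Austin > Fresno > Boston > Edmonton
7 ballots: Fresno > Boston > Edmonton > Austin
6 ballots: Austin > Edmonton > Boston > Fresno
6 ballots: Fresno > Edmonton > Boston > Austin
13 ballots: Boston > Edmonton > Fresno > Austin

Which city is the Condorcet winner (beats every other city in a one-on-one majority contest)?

Boston vs Fresno: 24–18
Boston vs Edmonton: 25–17
Boston vs Austin: 31–11
Boston beats every other city.

Boston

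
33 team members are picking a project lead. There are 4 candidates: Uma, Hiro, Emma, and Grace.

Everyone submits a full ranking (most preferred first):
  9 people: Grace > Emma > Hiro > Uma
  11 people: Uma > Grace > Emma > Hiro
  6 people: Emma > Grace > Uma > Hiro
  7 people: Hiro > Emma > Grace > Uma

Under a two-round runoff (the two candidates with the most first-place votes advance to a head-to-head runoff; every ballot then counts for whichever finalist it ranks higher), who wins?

Round 1 first-place votes: Uma 11, Hiro 7, Emma 6, Grace 9. Uma and Grace advance.
Runoff: Uma is ranked above Grace on 11 ballots, Grace above Uma on 22.

Grace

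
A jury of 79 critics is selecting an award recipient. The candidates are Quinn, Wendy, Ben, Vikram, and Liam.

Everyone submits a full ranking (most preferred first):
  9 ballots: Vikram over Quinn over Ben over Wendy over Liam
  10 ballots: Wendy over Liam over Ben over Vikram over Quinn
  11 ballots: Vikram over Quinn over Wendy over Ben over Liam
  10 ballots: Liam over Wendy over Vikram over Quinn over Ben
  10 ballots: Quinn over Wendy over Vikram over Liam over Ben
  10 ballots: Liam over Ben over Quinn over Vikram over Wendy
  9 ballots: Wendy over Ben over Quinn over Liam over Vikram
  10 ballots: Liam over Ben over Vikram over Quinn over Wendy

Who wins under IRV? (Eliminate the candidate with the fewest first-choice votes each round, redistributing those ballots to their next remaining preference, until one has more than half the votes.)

Wendy

Round 1: Quinn 10, Wendy 19, Ben 0, Vikram 20, Liam 30. Ben eliminated.
Round 2: Quinn 10, Wendy 19, Vikram 20, Liam 30. Quinn eliminated.
Round 3: Wendy 29, Vikram 20, Liam 30. Vikram eliminated.
Round 4: Wendy 49, Liam 30. Wendy has a majority (≥40).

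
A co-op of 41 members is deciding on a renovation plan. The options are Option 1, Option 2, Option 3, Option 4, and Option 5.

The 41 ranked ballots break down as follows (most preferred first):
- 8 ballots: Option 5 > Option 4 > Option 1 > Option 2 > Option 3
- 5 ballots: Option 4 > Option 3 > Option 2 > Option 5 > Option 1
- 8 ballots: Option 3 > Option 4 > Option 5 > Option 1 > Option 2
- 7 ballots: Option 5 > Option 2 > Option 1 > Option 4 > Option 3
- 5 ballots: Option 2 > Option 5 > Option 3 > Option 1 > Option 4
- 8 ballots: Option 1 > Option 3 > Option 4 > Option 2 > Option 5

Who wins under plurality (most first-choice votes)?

First-place votes: Option 1 8, Option 2 5, Option 3 8, Option 4 5, Option 5 15.

Option 5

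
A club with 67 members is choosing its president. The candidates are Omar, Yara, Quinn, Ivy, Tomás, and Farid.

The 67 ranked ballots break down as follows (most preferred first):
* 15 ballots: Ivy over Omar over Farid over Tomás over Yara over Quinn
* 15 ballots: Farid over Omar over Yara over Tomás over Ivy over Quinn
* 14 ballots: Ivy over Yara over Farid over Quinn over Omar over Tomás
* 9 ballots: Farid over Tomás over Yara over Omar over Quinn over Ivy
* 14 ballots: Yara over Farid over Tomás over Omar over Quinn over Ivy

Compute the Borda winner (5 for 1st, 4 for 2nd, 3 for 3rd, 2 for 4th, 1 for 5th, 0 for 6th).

Farid

Omar: 15×4 + 15×4 + 14×1 + 9×2 + 14×2 = 180
Yara: 15×1 + 15×3 + 14×4 + 9×3 + 14×5 = 213
Quinn: 15×0 + 15×0 + 14×2 + 9×1 + 14×1 = 51
Ivy: 15×5 + 15×1 + 14×5 + 9×0 + 14×0 = 160
Tomás: 15×2 + 15×2 + 14×0 + 9×4 + 14×3 = 138
Farid: 15×3 + 15×5 + 14×3 + 9×5 + 14×4 = 263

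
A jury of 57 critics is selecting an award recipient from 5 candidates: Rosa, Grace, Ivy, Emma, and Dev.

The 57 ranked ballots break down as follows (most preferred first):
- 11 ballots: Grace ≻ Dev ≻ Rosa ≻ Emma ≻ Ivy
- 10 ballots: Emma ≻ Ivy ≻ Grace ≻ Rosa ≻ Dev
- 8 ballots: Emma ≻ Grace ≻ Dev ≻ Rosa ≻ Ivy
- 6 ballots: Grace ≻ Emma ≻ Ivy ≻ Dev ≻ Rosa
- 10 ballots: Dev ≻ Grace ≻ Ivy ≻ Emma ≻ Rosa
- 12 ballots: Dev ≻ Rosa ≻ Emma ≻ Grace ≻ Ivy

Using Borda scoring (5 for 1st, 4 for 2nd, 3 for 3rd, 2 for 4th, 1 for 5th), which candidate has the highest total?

Rosa: 11×3 + 10×2 + 8×2 + 6×1 + 10×1 + 12×4 = 133
Grace: 11×5 + 10×3 + 8×4 + 6×5 + 10×4 + 12×2 = 211
Ivy: 11×1 + 10×4 + 8×1 + 6×3 + 10×3 + 12×1 = 119
Emma: 11×2 + 10×5 + 8×5 + 6×4 + 10×2 + 12×3 = 192
Dev: 11×4 + 10×1 + 8×3 + 6×2 + 10×5 + 12×5 = 200

Grace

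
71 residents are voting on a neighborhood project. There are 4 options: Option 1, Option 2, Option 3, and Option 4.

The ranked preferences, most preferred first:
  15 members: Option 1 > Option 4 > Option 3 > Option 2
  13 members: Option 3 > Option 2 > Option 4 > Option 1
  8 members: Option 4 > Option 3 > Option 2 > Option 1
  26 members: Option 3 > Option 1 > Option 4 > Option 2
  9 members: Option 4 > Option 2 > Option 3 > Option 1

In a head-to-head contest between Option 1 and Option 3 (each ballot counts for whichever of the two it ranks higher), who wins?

Option 3

Option 1 is ranked above Option 3 on 15 ballots; Option 3 above Option 1 on 56.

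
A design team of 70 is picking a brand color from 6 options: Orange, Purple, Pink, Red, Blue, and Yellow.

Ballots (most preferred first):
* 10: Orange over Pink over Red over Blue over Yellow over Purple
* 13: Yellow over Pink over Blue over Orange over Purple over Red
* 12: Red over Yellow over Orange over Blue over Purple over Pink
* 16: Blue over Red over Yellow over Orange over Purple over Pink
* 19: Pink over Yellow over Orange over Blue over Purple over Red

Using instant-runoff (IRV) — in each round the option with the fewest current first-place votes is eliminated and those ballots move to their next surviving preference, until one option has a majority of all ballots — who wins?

Round 1: Orange 10, Purple 0, Pink 19, Red 12, Blue 16, Yellow 13. Purple eliminated.
Round 2: Orange 10, Pink 19, Red 12, Blue 16, Yellow 13. Orange eliminated.
Round 3: Pink 29, Red 12, Blue 16, Yellow 13. Red eliminated.
Round 4: Pink 29, Blue 16, Yellow 25. Blue eliminated.
Round 5: Pink 29, Yellow 41. Yellow has a majority (≥36).

Yellow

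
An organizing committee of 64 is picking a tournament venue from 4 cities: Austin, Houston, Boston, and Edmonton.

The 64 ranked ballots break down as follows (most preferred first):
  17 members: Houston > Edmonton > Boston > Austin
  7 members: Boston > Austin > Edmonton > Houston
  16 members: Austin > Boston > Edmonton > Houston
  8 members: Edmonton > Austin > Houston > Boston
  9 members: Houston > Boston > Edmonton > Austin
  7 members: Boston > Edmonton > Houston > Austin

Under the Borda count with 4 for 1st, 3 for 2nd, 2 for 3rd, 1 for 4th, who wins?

Boston

Austin: 17×1 + 7×3 + 16×4 + 8×3 + 9×1 + 7×1 = 142
Houston: 17×4 + 7×1 + 16×1 + 8×2 + 9×4 + 7×2 = 157
Boston: 17×2 + 7×4 + 16×3 + 8×1 + 9×3 + 7×4 = 173
Edmonton: 17×3 + 7×2 + 16×2 + 8×4 + 9×2 + 7×3 = 168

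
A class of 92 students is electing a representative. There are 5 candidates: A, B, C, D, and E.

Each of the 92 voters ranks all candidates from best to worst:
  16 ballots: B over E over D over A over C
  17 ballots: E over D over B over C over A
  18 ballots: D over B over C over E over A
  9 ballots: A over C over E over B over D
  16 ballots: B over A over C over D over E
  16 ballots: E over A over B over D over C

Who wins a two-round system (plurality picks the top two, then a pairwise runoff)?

Round 1 first-place votes: A 9, B 32, C 0, D 18, E 33. E and B advance.
Runoff: E is ranked above B on 42 ballots, B above E on 50.

B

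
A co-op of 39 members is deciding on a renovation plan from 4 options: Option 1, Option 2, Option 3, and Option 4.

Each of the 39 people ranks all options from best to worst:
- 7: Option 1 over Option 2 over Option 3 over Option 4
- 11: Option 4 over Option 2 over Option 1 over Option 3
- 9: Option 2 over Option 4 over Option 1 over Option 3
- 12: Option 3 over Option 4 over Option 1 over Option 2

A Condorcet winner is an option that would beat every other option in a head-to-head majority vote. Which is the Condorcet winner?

Option 4

Option 4 vs Option 1: 32–7
Option 4 vs Option 2: 23–16
Option 4 vs Option 3: 20–19
Option 4 beats every other option.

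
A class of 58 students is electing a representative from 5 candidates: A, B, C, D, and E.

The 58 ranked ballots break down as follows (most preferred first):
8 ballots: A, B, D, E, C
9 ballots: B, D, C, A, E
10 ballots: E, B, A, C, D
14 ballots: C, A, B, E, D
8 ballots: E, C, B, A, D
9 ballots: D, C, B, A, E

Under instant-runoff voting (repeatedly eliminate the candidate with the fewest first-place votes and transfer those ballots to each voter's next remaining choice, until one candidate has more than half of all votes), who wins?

Round 1: A 8, B 9, C 14, D 9, E 18. A eliminated.
Round 2: B 17, C 14, D 9, E 18. D eliminated.
Round 3: B 17, C 23, E 18. B eliminated.
Round 4: C 32, E 26. C has a majority (≥30).

C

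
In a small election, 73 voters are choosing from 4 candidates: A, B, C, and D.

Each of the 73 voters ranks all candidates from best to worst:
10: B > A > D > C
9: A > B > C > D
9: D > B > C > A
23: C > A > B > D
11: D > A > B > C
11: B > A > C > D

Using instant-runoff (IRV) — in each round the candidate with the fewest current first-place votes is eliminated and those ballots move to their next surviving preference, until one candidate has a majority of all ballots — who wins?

Round 1: A 9, B 21, C 23, D 20. A eliminated.
Round 2: B 30, C 23, D 20. D eliminated.
Round 3: B 50, C 23. B has a majority (≥37).

B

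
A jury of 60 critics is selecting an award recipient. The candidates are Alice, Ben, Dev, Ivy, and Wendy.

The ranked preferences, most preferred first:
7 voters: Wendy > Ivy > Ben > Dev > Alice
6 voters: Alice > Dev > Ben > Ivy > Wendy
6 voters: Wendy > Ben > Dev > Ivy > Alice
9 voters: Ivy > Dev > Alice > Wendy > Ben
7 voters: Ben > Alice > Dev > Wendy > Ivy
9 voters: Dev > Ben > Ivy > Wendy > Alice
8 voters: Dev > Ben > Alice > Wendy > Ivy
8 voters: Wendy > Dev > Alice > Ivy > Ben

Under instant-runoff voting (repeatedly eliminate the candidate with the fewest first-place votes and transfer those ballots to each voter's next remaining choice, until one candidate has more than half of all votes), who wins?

Round 1: Alice 6, Ben 7, Dev 17, Ivy 9, Wendy 21. Alice eliminated.
Round 2: Ben 7, Dev 23, Ivy 9, Wendy 21. Ben eliminated.
Round 3: Dev 30, Ivy 9, Wendy 21. Ivy eliminated.
Round 4: Dev 39, Wendy 21. Dev has a majority (≥31).

Dev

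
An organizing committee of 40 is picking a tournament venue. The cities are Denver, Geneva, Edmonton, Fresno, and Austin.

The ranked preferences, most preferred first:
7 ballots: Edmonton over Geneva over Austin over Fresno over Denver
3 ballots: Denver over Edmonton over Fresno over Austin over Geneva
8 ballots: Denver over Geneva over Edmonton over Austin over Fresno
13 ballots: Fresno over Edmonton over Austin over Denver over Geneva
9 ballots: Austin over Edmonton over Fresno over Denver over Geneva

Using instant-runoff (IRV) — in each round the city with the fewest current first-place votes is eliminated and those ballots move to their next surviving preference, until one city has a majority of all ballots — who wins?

Austin

Round 1: Denver 11, Geneva 0, Edmonton 7, Fresno 13, Austin 9. Geneva eliminated.
Round 2: Denver 11, Edmonton 7, Fresno 13, Austin 9. Edmonton eliminated.
Round 3: Denver 11, Fresno 13, Austin 16. Denver eliminated.
Round 4: Fresno 16, Austin 24. Austin has a majority (≥21).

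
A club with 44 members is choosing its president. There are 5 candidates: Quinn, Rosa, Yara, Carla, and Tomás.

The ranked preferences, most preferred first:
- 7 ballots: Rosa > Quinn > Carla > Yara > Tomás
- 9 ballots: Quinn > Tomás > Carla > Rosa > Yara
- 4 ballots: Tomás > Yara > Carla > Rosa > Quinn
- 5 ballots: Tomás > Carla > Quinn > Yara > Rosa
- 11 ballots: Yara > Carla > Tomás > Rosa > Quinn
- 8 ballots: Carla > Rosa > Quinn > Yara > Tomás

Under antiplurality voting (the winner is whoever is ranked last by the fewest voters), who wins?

Last-place votes: Quinn 15, Rosa 5, Yara 9, Carla 0, Tomás 15.

Carla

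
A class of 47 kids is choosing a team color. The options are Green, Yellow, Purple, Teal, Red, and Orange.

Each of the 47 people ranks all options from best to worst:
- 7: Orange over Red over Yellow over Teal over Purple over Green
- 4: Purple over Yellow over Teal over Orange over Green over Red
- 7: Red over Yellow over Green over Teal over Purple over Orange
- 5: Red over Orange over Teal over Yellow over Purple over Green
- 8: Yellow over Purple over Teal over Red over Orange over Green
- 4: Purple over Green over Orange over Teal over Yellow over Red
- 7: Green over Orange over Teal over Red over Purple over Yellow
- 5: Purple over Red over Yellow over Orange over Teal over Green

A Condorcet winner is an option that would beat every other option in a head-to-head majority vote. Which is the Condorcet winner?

Red

Red vs Green: 32–15
Red vs Yellow: 31–16
Red vs Purple: 26–21
Red vs Teal: 24–23
Red vs Orange: 25–22
Red beats every other option.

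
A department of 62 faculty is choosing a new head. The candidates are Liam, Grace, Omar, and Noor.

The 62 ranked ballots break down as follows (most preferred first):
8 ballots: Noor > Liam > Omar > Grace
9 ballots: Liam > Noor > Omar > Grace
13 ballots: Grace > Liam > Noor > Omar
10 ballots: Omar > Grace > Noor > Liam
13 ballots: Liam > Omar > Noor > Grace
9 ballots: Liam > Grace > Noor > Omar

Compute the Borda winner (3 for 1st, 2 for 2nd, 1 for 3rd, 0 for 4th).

Liam

Liam: 8×2 + 9×3 + 13×2 + 10×0 + 13×3 + 9×3 = 135
Grace: 8×0 + 9×0 + 13×3 + 10×2 + 13×0 + 9×2 = 77
Omar: 8×1 + 9×1 + 13×0 + 10×3 + 13×2 + 9×0 = 73
Noor: 8×3 + 9×2 + 13×1 + 10×1 + 13×1 + 9×1 = 87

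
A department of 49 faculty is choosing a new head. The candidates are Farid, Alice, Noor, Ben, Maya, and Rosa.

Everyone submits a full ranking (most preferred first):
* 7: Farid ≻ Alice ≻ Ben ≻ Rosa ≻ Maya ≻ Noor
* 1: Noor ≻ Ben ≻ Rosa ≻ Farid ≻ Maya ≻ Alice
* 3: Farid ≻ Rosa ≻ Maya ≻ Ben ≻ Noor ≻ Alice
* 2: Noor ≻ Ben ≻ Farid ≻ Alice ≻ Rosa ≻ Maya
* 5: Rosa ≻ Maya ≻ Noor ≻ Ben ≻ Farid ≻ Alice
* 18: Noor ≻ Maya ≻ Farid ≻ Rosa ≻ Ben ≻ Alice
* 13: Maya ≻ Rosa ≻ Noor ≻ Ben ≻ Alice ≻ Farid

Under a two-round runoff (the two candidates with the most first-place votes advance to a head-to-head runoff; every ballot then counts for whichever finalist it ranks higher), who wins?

Maya

Round 1 first-place votes: Farid 10, Alice 0, Noor 21, Ben 0, Maya 13, Rosa 5. Noor and Maya advance.
Runoff: Noor is ranked above Maya on 21 ballots, Maya above Noor on 28.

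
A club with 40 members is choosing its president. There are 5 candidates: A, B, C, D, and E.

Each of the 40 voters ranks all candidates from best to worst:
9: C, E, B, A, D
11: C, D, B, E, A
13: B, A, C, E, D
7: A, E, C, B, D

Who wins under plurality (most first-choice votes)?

First-place votes: A 7, B 13, C 20, D 0, E 0.

C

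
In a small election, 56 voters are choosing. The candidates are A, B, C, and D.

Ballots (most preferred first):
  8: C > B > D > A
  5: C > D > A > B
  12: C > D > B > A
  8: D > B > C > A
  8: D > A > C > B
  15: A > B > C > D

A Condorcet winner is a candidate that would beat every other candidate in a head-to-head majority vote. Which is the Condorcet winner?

C

C vs A: 33–23
C vs B: 33–23
C vs D: 40–16
C beats every other candidate.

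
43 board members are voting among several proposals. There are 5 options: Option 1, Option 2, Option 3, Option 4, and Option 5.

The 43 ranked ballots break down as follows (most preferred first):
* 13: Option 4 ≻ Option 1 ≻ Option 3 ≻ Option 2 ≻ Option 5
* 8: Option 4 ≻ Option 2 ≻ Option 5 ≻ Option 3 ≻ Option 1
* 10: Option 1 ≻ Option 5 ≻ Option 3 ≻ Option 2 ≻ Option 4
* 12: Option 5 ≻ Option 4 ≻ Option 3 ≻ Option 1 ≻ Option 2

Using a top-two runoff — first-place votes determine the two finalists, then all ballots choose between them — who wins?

Option 5

Round 1 first-place votes: Option 1 10, Option 2 0, Option 3 0, Option 4 21, Option 5 12. Option 4 and Option 5 advance.
Runoff: Option 4 is ranked above Option 5 on 21 ballots, Option 5 above Option 4 on 22.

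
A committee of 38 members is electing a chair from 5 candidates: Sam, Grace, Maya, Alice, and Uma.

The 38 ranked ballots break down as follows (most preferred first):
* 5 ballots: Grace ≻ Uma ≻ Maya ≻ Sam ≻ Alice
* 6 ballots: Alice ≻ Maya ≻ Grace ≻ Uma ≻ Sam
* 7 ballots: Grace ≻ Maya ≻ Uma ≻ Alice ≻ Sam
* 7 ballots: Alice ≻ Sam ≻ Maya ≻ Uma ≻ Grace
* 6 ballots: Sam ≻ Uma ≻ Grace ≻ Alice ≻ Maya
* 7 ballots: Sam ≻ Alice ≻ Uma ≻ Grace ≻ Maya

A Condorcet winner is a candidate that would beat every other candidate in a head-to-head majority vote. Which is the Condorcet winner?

Alice

Alice vs Sam: 20–18
Alice vs Grace: 20–18
Alice vs Maya: 26–12
Alice vs Uma: 20–18
Alice beats every other candidate.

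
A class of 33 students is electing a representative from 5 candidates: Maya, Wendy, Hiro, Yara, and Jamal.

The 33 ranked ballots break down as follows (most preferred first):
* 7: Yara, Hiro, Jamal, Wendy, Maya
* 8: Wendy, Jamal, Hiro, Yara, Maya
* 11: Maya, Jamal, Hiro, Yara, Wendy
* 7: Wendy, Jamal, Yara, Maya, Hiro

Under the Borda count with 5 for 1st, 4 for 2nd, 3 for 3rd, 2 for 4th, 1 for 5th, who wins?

Jamal

Maya: 7×1 + 8×1 + 11×5 + 7×2 = 84
Wendy: 7×2 + 8×5 + 11×1 + 7×5 = 100
Hiro: 7×4 + 8×3 + 11×3 + 7×1 = 92
Yara: 7×5 + 8×2 + 11×2 + 7×3 = 94
Jamal: 7×3 + 8×4 + 11×4 + 7×4 = 125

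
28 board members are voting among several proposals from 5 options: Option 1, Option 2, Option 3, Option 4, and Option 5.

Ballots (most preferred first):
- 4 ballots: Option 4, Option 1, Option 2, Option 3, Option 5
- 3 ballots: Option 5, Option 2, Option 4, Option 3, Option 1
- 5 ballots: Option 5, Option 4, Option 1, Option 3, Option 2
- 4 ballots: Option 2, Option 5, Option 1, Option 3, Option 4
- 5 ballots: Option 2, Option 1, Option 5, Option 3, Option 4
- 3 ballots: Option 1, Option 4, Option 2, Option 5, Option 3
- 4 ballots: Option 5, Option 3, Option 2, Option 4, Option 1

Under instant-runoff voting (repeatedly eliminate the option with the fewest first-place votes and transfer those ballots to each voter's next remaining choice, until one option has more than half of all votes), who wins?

Round 1: Option 1 3, Option 2 9, Option 3 0, Option 4 4, Option 5 12. Option 3 eliminated.
Round 2: Option 1 3, Option 2 9, Option 4 4, Option 5 12. Option 1 eliminated.
Round 3: Option 2 9, Option 4 7, Option 5 12. Option 4 eliminated.
Round 4: Option 2 16, Option 5 12. Option 2 has a majority (≥15).

Option 2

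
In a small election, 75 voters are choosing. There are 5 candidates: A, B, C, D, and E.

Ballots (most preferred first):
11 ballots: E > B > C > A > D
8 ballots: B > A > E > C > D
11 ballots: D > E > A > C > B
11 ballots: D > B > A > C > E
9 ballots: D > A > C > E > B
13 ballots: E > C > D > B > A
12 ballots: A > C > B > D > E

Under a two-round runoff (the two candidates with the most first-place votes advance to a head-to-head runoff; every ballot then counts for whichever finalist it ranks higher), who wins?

Round 1 first-place votes: A 12, B 8, C 0, D 31, E 24. D and E advance.
Runoff: D is ranked above E on 43 ballots, E above D on 32.

D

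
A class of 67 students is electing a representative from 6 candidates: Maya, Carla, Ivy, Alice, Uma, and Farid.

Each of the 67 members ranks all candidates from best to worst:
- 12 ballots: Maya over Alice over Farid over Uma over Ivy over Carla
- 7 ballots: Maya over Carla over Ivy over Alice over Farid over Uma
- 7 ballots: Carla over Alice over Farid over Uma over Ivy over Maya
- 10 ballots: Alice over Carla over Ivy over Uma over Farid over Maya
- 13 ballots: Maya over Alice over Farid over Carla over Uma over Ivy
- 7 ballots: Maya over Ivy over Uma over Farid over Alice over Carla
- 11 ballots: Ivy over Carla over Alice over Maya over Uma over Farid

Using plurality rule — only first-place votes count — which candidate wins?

First-place votes: Maya 39, Carla 7, Ivy 11, Alice 10, Uma 0, Farid 0.

Maya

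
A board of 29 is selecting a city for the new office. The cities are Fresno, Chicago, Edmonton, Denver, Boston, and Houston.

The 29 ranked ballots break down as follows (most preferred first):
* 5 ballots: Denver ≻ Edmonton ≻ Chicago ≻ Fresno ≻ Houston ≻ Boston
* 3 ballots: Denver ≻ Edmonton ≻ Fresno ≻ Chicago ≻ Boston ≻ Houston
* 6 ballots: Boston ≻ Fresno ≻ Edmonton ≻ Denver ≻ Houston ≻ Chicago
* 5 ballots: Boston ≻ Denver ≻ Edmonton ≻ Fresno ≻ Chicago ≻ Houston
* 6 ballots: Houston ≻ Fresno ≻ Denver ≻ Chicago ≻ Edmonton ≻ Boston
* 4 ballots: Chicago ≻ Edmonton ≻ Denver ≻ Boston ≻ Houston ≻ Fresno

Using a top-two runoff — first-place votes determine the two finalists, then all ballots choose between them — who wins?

Denver

Round 1 first-place votes: Fresno 0, Chicago 4, Edmonton 0, Denver 8, Boston 11, Houston 6. Boston and Denver advance.
Runoff: Boston is ranked above Denver on 11 ballots, Denver above Boston on 18.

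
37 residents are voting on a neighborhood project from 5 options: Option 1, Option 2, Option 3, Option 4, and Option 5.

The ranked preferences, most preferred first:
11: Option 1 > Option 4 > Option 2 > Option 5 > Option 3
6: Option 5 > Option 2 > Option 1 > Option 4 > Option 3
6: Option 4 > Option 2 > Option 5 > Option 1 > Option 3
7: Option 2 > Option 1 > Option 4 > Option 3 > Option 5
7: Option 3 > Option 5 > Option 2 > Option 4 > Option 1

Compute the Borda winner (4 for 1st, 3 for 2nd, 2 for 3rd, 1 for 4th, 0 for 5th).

Option 1: 11×4 + 6×2 + 6×1 + 7×3 + 7×0 = 83
Option 2: 11×2 + 6×3 + 6×3 + 7×4 + 7×2 = 100
Option 3: 11×0 + 6×0 + 6×0 + 7×1 + 7×4 = 35
Option 4: 11×3 + 6×1 + 6×4 + 7×2 + 7×1 = 84
Option 5: 11×1 + 6×4 + 6×2 + 7×0 + 7×3 = 68

Option 2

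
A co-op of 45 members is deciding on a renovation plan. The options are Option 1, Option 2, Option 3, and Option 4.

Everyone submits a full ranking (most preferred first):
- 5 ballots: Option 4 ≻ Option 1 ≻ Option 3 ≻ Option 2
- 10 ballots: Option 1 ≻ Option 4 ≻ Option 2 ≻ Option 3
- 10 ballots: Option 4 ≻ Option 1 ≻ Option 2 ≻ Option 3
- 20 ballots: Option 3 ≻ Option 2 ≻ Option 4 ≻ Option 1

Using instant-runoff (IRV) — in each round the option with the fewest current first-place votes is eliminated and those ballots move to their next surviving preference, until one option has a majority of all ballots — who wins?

Round 1: Option 1 10, Option 2 0, Option 3 20, Option 4 15. Option 2 eliminated.
Round 2: Option 1 10, Option 3 20, Option 4 15. Option 1 eliminated.
Round 3: Option 3 20, Option 4 25. Option 4 has a majority (≥23).

Option 4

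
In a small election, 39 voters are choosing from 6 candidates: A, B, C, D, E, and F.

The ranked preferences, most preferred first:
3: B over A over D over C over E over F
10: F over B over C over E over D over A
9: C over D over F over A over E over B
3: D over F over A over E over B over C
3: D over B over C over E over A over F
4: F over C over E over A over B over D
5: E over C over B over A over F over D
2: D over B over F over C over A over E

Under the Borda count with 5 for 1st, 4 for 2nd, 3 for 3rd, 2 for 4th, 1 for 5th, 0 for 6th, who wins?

A: 3×4 + 10×0 + 9×2 + 3×3 + 3×1 + 4×2 + 5×2 + 2×1 = 62
B: 3×5 + 10×4 + 9×0 + 3×1 + 3×4 + 4×1 + 5×3 + 2×4 = 97
C: 3×2 + 10×3 + 9×5 + 3×0 + 3×3 + 4×4 + 5×4 + 2×2 = 130
D: 3×3 + 10×1 + 9×4 + 3×5 + 3×5 + 4×0 + 5×0 + 2×5 = 95
E: 3×1 + 10×2 + 9×1 + 3×2 + 3×2 + 4×3 + 5×5 + 2×0 = 81
F: 3×0 + 10×5 + 9×3 + 3×4 + 3×0 + 4×5 + 5×1 + 2×3 = 120

C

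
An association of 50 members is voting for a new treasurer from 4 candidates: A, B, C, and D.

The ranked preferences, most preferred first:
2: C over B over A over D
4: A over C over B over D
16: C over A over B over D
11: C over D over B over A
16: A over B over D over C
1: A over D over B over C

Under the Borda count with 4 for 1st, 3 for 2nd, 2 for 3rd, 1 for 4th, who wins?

A: 2×2 + 4×4 + 16×3 + 11×1 + 16×4 + 1×4 = 147
B: 2×3 + 4×2 + 16×2 + 11×2 + 16×3 + 1×2 = 118
C: 2×4 + 4×3 + 16×4 + 11×4 + 16×1 + 1×1 = 145
D: 2×1 + 4×1 + 16×1 + 11×3 + 16×2 + 1×3 = 90

A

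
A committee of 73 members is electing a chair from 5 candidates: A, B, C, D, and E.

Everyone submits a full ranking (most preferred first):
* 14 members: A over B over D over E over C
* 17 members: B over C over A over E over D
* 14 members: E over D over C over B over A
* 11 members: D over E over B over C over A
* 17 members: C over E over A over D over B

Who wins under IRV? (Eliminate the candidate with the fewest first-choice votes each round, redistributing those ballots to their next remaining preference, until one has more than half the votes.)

E

Round 1: A 14, B 17, C 17, D 11, E 14. D eliminated.
Round 2: A 14, B 17, C 17, E 25. A eliminated.
Round 3: B 31, C 17, E 25. C eliminated.
Round 4: B 31, E 42. E has a majority (≥37).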